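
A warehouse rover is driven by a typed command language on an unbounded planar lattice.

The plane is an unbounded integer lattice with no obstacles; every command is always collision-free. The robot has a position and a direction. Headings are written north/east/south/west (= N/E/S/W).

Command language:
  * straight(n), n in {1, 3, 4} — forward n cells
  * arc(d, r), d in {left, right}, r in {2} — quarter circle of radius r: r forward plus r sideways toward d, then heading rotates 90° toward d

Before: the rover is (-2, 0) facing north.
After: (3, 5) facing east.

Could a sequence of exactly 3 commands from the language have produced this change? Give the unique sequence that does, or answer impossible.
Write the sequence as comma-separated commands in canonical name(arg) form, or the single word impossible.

straight(3), arc(right, 2), straight(3)

key: cell and facing (now E) both changed — the 3 commands mix motion and turning
begin: (-2, 0) facing north
1. straight(3) → (-2, 3) facing north
2. arc(right, 2) → (0, 5) facing east
3. straight(3) → (3, 5) facing east
all 125 alternatives checked — unique.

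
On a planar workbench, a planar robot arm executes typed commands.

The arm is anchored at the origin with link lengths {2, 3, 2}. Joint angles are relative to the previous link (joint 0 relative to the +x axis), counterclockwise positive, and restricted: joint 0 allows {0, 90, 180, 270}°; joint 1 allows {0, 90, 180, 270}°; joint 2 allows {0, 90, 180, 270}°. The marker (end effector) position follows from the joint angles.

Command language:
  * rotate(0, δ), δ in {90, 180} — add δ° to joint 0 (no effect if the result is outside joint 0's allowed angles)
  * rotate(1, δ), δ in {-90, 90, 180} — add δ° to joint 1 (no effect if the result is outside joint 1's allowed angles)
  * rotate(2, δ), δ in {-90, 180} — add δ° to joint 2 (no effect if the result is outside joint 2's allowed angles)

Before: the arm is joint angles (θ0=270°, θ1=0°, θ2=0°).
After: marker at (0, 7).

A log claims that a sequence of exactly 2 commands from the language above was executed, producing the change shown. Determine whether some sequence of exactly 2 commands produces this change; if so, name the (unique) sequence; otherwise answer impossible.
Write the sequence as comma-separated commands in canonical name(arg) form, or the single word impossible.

rotate(0, 90), rotate(0, 90)

t0: joint angles (θ0=270°, θ1=0°, θ2=0°)
step 1 (rotate(0, 90)): joint angles (θ0=0°, θ1=0°, θ2=0°)
step 2 (rotate(0, 90)): joint angles (θ0=90°, θ1=0°, θ2=0°)
all 49 alternatives checked — unique.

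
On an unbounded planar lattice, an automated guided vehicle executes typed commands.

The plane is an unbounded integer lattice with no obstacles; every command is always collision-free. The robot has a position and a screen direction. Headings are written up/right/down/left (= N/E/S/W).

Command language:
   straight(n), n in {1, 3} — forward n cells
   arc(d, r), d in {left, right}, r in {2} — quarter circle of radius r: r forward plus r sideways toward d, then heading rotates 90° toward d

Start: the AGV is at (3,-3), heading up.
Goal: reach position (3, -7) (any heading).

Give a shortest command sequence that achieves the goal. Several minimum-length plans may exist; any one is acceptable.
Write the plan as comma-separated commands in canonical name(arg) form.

arc(right, 2), arc(right, 2), arc(right, 2), arc(left, 2)

start: at (3,-3), heading up
1. arc(right, 2) → at (5,-1), heading right
2. arc(right, 2) → at (7,-3), heading down
3. arc(right, 2) → at (5,-5), heading left
4. arc(left, 2) → at (3,-7), heading down
no 3-step plan works, so 4 is optimal.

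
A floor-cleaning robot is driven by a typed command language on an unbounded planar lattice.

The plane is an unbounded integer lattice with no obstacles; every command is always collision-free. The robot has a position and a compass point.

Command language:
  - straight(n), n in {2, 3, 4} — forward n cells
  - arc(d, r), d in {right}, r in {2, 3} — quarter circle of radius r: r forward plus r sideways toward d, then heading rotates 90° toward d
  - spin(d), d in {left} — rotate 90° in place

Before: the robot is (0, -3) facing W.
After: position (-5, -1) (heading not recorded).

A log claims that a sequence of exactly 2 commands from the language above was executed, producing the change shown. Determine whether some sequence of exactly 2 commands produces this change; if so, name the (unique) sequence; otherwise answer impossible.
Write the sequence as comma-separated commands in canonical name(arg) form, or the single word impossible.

key: running arc(right, 2) before straight(3) would end elsewhere — order is forced
begin: (0, -3) facing W
t=1 straight(3) ⇒ (-3, -3) facing W
t=2 arc(right, 2) ⇒ (-5, -1) facing N
all 36 alternatives checked — unique.

straight(3), arc(right, 2)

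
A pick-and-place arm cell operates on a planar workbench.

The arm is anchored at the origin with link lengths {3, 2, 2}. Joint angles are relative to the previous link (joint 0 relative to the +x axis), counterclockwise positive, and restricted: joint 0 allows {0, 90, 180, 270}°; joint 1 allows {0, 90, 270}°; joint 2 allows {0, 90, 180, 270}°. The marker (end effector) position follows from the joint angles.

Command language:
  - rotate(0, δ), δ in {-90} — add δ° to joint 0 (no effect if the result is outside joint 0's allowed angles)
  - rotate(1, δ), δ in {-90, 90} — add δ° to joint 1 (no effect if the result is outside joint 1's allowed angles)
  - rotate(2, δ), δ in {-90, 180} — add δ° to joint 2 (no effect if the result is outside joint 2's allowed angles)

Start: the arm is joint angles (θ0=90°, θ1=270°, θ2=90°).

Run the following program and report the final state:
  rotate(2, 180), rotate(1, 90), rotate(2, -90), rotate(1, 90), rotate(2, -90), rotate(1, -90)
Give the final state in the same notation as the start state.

joint angles (θ0=90°, θ1=0°, θ2=90°)

start: joint angles (θ0=90°, θ1=270°, θ2=90°)
1. rotate(2, 180) → joint angles (θ0=90°, θ1=270°, θ2=270°)
2. rotate(1, 90) → joint angles (θ0=90°, θ1=0°, θ2=270°)
3. rotate(2, -90) → joint angles (θ0=90°, θ1=0°, θ2=180°)
4. rotate(1, 90) → joint angles (θ0=90°, θ1=90°, θ2=180°)
5. rotate(2, -90) → joint angles (θ0=90°, θ1=90°, θ2=90°)
6. rotate(1, -90) → joint angles (θ0=90°, θ1=0°, θ2=90°)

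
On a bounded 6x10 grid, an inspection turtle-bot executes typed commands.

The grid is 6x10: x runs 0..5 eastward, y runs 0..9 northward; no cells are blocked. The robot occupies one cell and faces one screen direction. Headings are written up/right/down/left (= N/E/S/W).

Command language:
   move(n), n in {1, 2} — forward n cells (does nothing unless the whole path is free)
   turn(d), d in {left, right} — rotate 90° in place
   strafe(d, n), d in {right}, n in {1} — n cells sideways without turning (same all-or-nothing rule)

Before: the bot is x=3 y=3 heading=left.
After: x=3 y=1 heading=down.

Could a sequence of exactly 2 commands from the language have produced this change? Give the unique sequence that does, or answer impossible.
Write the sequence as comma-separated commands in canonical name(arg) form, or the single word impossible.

turn(left), move(2)

key: position moved to (3,1) AND the heading swung to S — translation plus rotation needed
begin: x=3 y=3 heading=left
[1] after turn(left): x=3 y=3 heading=down
[2] after move(2): x=3 y=1 heading=down
uniquely the one of 25 2-step routes that fits.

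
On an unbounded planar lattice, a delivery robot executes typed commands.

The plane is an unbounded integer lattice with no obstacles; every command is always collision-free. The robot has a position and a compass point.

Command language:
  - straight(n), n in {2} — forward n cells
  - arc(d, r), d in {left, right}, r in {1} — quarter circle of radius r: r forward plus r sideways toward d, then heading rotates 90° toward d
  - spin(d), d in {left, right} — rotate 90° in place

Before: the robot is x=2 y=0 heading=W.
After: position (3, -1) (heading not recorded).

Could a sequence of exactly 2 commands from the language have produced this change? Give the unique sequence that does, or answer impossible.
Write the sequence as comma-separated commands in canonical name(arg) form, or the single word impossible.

spin(left), arc(left, 1)

key: order matters: swapping spin(left) and arc(left, 1) lands elsewhere
t0: x=2 y=0 heading=W
[1] after spin(left): x=2 y=0 heading=S
[2] after arc(left, 1): x=3 y=-1 heading=E
no other 2-command option fits: unique.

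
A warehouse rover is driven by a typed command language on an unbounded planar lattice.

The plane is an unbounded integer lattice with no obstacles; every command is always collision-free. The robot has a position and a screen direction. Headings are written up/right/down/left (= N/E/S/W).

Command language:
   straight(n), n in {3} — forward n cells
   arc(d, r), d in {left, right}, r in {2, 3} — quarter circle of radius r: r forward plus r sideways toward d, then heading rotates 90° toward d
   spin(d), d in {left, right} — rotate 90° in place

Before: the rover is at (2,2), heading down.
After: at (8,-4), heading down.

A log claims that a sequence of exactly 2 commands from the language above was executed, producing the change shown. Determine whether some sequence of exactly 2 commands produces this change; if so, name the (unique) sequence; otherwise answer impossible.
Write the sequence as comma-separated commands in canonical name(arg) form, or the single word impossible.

key: running arc(right, 3) before arc(left, 3) would end elsewhere — order is forced
t0: at (2,2), heading down
[1] after arc(left, 3): at (5,-1), heading right
[2] after arc(right, 3): at (8,-4), heading down
all 49 alternatives checked — unique.

arc(left, 3), arc(right, 3)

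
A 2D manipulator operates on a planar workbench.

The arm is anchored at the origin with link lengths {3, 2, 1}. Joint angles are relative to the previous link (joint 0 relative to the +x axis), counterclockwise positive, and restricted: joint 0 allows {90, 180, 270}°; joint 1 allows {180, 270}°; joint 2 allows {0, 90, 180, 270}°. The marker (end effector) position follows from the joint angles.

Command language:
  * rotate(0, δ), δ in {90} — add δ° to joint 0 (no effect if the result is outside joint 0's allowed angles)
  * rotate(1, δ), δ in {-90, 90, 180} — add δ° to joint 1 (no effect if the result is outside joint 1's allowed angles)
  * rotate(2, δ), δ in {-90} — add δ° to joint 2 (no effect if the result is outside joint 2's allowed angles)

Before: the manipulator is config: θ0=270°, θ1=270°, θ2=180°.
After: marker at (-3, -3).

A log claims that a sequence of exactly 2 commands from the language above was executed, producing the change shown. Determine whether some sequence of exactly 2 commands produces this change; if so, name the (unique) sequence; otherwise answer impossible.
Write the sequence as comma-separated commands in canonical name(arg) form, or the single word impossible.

rotate(2, -90), rotate(2, -90)

begin: config: θ0=270°, θ1=270°, θ2=180°
[1] after rotate(2, -90): config: θ0=270°, θ1=270°, θ2=90°
[2] after rotate(2, -90): config: θ0=270°, θ1=270°, θ2=0°
all 25 alternatives checked — unique.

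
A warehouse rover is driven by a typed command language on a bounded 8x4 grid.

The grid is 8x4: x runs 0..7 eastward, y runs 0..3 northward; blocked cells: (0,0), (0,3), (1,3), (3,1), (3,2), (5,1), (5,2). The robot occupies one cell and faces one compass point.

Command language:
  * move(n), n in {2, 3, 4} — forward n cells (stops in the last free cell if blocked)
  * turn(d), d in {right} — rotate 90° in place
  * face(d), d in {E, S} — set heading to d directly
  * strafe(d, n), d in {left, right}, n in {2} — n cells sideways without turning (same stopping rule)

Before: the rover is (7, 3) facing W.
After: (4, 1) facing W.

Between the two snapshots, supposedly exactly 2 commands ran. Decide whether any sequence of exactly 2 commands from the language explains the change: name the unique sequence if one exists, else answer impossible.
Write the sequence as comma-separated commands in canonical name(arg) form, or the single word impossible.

key: still facing W at the end — nothing in the sequence rotates
from: (7, 3) facing W
1. move(3) → (4, 3) facing W
2. strafe(left, 2) → (4, 1) facing W
all 64 alternatives checked — unique.

move(3), strafe(left, 2)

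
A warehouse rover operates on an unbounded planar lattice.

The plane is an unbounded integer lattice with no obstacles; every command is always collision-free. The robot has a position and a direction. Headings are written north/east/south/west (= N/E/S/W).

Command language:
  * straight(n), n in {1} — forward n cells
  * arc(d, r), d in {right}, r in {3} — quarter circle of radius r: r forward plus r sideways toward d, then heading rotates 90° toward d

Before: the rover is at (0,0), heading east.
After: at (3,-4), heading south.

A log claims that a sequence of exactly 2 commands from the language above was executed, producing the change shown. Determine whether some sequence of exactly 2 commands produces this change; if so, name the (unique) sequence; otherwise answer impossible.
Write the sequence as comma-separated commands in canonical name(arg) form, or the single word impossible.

arc(right, 3), straight(1)

key: running straight(1) before arc(right, 3) would end elsewhere — order is forced
start: at (0,0), heading east
step 1 (arc(right, 3)): at (3,-3), heading south
step 2 (straight(1)): at (3,-4), heading south
no rival 2-sequence matches.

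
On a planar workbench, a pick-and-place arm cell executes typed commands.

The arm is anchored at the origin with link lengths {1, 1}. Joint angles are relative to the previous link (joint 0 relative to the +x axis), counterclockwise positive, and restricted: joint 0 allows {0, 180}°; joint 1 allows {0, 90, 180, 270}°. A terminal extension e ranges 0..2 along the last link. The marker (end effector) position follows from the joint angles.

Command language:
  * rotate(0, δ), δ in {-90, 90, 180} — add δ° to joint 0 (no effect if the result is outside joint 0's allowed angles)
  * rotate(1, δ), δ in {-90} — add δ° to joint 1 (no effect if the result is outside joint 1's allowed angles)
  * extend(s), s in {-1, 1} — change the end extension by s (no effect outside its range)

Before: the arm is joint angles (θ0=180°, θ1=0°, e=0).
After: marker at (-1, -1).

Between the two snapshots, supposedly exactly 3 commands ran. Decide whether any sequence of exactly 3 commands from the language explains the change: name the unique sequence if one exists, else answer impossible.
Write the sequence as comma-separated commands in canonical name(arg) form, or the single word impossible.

rotate(1, -90), rotate(1, -90), rotate(1, -90)

start: joint angles (θ0=180°, θ1=0°, e=0)
t=1 rotate(1, -90) ⇒ joint angles (θ0=180°, θ1=270°, e=0)
t=2 rotate(1, -90) ⇒ joint angles (θ0=180°, θ1=180°, e=0)
t=3 rotate(1, -90) ⇒ joint angles (θ0=180°, θ1=90°, e=0)
uniquely the one of 216 3-step routes that fits.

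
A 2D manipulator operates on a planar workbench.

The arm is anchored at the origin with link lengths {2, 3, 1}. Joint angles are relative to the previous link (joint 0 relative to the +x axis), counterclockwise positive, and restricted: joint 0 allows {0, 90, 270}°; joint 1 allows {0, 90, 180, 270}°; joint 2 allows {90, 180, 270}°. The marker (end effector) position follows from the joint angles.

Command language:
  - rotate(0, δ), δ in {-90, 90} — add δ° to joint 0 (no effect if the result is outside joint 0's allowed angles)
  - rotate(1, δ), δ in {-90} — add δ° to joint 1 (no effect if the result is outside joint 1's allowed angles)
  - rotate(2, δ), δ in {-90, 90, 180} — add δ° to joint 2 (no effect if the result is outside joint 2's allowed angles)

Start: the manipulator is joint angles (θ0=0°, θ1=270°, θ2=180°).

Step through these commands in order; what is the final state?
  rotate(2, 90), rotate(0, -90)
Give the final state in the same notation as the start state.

joint angles (θ0=270°, θ1=270°, θ2=270°)

t0: joint angles (θ0=0°, θ1=270°, θ2=180°)
[1] after rotate(2, 90): joint angles (θ0=0°, θ1=270°, θ2=270°)
[2] after rotate(0, -90): joint angles (θ0=270°, θ1=270°, θ2=270°)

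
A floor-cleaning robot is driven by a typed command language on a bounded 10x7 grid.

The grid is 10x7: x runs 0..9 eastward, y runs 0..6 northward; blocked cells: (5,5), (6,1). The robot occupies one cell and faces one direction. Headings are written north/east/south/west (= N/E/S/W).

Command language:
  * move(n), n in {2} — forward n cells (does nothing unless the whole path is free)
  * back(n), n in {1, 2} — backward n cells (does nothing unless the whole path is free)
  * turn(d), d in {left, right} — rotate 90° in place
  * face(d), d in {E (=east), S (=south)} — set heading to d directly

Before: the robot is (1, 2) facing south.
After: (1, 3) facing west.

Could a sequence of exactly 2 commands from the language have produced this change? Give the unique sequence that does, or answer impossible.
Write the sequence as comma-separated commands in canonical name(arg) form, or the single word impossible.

key: position moved to (1,3) AND the heading swung to W — translation plus rotation needed
begin: (1, 2) facing south
t=1 back(1) ⇒ (1, 3) facing south
t=2 turn(right) ⇒ (1, 3) facing west
no rival 2-sequence matches.

back(1), turn(right)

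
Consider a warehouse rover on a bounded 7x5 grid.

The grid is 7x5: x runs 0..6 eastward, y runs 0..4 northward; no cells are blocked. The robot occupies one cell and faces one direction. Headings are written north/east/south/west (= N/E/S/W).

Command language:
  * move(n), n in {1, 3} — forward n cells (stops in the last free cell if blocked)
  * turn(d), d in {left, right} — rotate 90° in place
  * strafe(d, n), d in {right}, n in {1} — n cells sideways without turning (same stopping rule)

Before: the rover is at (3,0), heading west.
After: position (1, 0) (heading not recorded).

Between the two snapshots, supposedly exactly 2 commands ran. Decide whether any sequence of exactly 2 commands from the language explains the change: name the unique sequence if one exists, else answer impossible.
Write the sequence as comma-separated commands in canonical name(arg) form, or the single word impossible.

move(1), move(1)

initial: at (3,0), heading west
t=1 move(1) ⇒ at (2,0), heading west
t=2 move(1) ⇒ at (1,0), heading west
no rival 2-sequence matches.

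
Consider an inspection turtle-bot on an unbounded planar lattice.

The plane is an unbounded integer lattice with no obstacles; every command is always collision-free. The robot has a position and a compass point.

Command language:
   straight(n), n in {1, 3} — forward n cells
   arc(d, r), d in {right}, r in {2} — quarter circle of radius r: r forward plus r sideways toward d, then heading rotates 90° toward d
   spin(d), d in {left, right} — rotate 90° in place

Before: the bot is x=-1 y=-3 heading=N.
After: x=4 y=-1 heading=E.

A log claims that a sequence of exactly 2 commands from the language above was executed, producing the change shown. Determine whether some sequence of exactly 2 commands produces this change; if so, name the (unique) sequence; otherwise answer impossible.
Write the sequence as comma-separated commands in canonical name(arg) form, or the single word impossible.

arc(right, 2), straight(3)

key: cell and facing (now E) both changed — the 2 commands mix motion and turning
start: x=-1 y=-3 heading=N
t=1 arc(right, 2) ⇒ x=1 y=-1 heading=E
t=2 straight(3) ⇒ x=4 y=-1 heading=E
all 25 alternatives checked — unique.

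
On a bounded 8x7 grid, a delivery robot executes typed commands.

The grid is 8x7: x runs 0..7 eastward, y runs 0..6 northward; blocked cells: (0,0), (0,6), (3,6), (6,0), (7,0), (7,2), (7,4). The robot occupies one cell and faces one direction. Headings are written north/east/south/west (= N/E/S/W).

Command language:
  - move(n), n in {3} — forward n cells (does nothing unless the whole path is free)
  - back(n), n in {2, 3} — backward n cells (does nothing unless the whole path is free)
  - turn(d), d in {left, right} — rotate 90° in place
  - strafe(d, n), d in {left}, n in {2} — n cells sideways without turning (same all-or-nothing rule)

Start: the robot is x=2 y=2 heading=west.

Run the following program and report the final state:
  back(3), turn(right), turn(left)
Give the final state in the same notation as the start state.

x=5 y=2 heading=west

t0: x=2 y=2 heading=west
1. back(3) → x=5 y=2 heading=west
2. turn(right) → x=5 y=2 heading=north
3. turn(left) → x=5 y=2 heading=west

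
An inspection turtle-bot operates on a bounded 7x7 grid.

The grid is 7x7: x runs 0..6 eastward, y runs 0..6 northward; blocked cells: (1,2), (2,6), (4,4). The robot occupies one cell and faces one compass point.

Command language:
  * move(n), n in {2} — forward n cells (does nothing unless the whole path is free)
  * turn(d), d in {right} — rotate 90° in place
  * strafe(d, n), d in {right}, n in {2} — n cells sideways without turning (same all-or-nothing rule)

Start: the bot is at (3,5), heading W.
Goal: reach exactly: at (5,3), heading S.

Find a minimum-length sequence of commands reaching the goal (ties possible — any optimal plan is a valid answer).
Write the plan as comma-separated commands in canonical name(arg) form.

begin: at (3,5), heading W
t=1 turn(right) ⇒ at (3,5), heading N
t=2 strafe(right, 2) ⇒ at (5,5), heading N
t=3 turn(right) ⇒ at (5,5), heading E
t=4 strafe(right, 2) ⇒ at (5,3), heading E
t=5 turn(right) ⇒ at (5,3), heading S
nothing shorter than 5 reaches the goal.

turn(right), strafe(right, 2), turn(right), strafe(right, 2), turn(right)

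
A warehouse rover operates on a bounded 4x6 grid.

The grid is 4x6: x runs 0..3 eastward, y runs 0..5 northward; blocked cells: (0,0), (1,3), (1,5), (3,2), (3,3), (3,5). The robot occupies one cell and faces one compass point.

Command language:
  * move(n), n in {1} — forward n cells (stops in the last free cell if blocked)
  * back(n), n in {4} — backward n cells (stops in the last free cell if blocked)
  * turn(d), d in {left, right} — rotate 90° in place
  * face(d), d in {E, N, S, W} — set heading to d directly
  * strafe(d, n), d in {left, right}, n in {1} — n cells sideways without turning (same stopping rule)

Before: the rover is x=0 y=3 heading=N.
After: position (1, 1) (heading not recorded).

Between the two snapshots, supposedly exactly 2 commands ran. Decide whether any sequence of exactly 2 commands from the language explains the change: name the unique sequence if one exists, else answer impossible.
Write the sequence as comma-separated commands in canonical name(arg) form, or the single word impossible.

back(4), strafe(right, 1)

key: back(4) is stopped early by the blocked cell at (0,0)
initial: x=0 y=3 heading=N
step 1 (back(4)): x=0 y=1 heading=N
step 2 (strafe(right, 1)): x=1 y=1 heading=N
uniquely the one of 100 2-step routes that fits.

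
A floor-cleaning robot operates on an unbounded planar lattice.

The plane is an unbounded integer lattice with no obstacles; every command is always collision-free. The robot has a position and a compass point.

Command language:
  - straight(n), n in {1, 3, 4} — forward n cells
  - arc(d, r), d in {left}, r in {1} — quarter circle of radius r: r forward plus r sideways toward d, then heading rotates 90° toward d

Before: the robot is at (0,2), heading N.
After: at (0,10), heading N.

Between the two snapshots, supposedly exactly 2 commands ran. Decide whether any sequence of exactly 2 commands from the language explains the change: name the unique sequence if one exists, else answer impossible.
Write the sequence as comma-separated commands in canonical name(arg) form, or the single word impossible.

straight(4), straight(4)

key: heading stays N — no command in the sequence turns
initial: at (0,2), heading N
step 1 (straight(4)): at (0,6), heading N
step 2 (straight(4)): at (0,10), heading N
no other 2-command option fits: unique.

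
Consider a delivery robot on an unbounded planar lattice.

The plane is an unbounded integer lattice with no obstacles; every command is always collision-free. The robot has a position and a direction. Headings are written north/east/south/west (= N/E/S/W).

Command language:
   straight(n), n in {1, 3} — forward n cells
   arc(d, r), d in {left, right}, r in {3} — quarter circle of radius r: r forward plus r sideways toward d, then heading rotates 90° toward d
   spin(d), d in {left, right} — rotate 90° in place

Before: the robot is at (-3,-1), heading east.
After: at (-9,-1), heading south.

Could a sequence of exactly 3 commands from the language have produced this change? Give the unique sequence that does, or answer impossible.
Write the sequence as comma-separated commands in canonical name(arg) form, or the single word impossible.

spin(left), arc(left, 3), arc(left, 3)

key: running arc(left, 3) before spin(left) would end elsewhere — order is forced
begin: at (-3,-1), heading east
1. spin(left) → at (-3,-1), heading north
2. arc(left, 3) → at (-6,2), heading west
3. arc(left, 3) → at (-9,-1), heading south
uniquely the one of 216 3-step routes that fits.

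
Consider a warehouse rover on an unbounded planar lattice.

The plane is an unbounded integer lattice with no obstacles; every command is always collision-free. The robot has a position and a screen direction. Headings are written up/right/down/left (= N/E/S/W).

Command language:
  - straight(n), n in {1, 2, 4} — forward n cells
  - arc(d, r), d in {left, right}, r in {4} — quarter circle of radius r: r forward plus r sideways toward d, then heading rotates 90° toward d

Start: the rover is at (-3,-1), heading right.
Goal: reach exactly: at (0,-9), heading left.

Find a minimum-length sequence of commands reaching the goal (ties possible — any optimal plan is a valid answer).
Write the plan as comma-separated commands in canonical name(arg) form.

straight(4), arc(right, 4), arc(right, 4), straight(1)

t0: at (-3,-1), heading right
step 1 (straight(4)): at (1,-1), heading right
step 2 (arc(right, 4)): at (5,-5), heading down
step 3 (arc(right, 4)): at (1,-9), heading left
step 4 (straight(1)): at (0,-9), heading left
shorter routes all fall short; 4 is best.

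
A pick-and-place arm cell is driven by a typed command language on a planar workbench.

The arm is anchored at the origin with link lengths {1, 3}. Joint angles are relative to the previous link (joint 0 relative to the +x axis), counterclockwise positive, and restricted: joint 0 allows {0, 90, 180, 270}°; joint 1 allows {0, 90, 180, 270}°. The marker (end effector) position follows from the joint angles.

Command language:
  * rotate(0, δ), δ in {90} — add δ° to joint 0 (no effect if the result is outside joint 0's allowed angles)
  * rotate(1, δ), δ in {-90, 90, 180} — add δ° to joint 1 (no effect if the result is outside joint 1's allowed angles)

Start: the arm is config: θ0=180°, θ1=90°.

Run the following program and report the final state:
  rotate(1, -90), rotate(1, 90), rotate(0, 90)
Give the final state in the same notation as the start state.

config: θ0=270°, θ1=90°

start: config: θ0=180°, θ1=90°
t=1 rotate(1, -90) ⇒ config: θ0=180°, θ1=0°
t=2 rotate(1, 90) ⇒ config: θ0=180°, θ1=90°
t=3 rotate(0, 90) ⇒ config: θ0=270°, θ1=90°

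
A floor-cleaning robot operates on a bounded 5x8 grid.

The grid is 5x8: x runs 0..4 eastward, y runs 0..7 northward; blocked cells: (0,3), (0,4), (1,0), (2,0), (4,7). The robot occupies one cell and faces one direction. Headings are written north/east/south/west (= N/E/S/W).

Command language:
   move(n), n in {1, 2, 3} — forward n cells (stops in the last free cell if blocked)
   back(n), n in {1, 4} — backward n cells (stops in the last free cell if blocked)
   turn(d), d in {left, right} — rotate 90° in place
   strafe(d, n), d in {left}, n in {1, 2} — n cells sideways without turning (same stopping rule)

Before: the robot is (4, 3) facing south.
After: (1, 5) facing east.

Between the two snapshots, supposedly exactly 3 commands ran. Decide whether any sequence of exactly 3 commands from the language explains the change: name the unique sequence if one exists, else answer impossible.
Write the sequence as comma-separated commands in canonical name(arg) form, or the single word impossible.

turn(left), back(4), strafe(left, 2)

key: running strafe(left, 2) before turn(left) would end elsewhere — order is forced
start: (4, 3) facing south
step 1 (turn(left)): (4, 3) facing east
step 2 (back(4)): (1, 3) facing east
step 3 (strafe(left, 2)): (1, 5) facing east
no rival 3-sequence matches.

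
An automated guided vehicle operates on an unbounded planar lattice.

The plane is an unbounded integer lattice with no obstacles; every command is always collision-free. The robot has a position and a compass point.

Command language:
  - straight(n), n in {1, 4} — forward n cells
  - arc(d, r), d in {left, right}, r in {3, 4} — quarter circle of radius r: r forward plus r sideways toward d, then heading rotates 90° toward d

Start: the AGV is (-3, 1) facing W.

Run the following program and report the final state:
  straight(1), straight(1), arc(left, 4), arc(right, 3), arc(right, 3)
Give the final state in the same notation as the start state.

(-15, -3) facing N

initial: (-3, 1) facing W
t=1 straight(1) ⇒ (-4, 1) facing W
t=2 straight(1) ⇒ (-5, 1) facing W
t=3 arc(left, 4) ⇒ (-9, -3) facing S
t=4 arc(right, 3) ⇒ (-12, -6) facing W
t=5 arc(right, 3) ⇒ (-15, -3) facing N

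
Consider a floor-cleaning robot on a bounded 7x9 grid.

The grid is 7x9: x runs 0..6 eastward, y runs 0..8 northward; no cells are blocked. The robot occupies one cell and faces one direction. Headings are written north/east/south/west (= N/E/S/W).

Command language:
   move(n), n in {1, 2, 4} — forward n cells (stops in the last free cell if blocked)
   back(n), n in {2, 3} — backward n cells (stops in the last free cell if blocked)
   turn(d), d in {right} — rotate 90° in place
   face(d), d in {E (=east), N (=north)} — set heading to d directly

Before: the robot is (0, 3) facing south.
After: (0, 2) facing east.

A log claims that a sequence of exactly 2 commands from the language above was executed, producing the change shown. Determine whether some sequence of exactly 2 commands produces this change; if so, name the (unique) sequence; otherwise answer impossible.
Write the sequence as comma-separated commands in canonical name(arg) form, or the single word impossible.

move(1), face(E)

key: position moved to (0,2) AND the heading swung to E — translation plus rotation needed
from: (0, 3) facing south
1. move(1) → (0, 2) facing south
2. face(E) → (0, 2) facing east
no rival 2-sequence matches.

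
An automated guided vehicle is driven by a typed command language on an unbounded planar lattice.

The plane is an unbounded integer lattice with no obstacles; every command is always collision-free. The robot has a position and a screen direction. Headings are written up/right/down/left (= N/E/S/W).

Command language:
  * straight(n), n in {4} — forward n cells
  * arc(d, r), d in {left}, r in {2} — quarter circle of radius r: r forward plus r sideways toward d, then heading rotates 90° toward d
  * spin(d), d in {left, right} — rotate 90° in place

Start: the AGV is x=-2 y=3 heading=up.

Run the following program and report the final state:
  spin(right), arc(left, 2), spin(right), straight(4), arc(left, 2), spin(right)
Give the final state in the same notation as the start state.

initial: x=-2 y=3 heading=up
step 1 (spin(right)): x=-2 y=3 heading=right
step 2 (arc(left, 2)): x=0 y=5 heading=up
step 3 (spin(right)): x=0 y=5 heading=right
step 4 (straight(4)): x=4 y=5 heading=right
step 5 (arc(left, 2)): x=6 y=7 heading=up
step 6 (spin(right)): x=6 y=7 heading=right

x=6 y=7 heading=right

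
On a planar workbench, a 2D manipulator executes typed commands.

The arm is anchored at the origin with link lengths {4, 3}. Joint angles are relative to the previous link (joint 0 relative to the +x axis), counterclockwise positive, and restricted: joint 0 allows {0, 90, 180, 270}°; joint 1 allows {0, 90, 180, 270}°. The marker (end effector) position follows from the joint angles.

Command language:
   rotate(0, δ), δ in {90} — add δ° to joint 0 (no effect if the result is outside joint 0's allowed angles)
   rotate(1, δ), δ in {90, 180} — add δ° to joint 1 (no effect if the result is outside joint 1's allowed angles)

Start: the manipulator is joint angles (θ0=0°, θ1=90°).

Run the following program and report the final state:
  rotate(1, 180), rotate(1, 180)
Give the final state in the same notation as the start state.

t0: joint angles (θ0=0°, θ1=90°)
step 1 (rotate(1, 180)): joint angles (θ0=0°, θ1=270°)
step 2 (rotate(1, 180)): joint angles (θ0=0°, θ1=90°)

joint angles (θ0=0°, θ1=90°)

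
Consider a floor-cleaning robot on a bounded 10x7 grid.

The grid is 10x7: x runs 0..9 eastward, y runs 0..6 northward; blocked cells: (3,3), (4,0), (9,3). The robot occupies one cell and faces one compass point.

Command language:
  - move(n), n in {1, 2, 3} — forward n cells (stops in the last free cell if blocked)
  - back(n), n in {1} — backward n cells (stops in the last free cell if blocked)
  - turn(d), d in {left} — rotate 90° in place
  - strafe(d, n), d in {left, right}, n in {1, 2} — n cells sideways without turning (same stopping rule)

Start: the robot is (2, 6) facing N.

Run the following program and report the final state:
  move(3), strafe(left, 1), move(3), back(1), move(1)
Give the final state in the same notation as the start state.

from: (2, 6) facing N
t=1 move(3) ⇒ (2, 6) facing N
t=2 strafe(left, 1) ⇒ (1, 6) facing N
t=3 move(3) ⇒ (1, 6) facing N
t=4 back(1) ⇒ (1, 5) facing N
t=5 move(1) ⇒ (1, 6) facing N

(1, 6) facing N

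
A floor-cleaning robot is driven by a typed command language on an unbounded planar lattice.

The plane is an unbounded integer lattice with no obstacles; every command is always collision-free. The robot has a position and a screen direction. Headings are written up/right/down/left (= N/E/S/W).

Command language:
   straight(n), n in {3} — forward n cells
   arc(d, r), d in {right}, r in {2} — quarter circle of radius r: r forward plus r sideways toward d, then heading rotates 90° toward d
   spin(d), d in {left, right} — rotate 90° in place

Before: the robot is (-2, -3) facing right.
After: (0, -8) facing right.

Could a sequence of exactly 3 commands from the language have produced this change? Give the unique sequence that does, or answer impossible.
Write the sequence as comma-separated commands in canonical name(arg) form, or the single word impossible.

arc(right, 2), straight(3), spin(left)

key: running spin(left) before arc(right, 2) would end elsewhere — order is forced
start: (-2, -3) facing right
t=1 arc(right, 2) ⇒ (0, -5) facing down
t=2 straight(3) ⇒ (0, -8) facing down
t=3 spin(left) ⇒ (0, -8) facing right
no other 3-command option fits: unique.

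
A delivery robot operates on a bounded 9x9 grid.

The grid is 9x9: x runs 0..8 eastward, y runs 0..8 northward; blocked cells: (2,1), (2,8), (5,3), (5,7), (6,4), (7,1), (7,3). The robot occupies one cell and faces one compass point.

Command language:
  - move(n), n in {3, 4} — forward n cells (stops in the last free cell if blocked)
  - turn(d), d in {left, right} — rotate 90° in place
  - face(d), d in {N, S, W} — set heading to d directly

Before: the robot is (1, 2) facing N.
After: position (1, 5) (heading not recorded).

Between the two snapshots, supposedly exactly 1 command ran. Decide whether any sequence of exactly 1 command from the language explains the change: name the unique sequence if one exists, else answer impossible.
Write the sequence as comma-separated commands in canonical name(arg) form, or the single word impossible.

t0: (1, 2) facing N
1. move(3) → (1, 5) facing N
all 7 alternatives checked — unique.

move(3)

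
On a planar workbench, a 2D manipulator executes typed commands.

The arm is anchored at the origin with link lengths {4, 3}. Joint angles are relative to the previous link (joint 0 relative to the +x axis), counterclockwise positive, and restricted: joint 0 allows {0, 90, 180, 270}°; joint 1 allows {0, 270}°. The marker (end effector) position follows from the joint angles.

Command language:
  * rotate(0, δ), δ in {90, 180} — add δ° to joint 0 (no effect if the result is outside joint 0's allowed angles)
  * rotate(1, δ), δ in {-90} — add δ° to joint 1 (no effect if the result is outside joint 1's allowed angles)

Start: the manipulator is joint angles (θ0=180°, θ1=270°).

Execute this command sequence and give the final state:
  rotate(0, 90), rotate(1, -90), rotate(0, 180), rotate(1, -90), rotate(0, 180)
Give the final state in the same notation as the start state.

from: joint angles (θ0=180°, θ1=270°)
[1] after rotate(0, 90): joint angles (θ0=270°, θ1=270°)
[2] after rotate(1, -90): joint angles (θ0=270°, θ1=270°)
[3] after rotate(0, 180): joint angles (θ0=90°, θ1=270°)
[4] after rotate(1, -90): joint angles (θ0=90°, θ1=270°)
[5] after rotate(0, 180): joint angles (θ0=270°, θ1=270°)

joint angles (θ0=270°, θ1=270°)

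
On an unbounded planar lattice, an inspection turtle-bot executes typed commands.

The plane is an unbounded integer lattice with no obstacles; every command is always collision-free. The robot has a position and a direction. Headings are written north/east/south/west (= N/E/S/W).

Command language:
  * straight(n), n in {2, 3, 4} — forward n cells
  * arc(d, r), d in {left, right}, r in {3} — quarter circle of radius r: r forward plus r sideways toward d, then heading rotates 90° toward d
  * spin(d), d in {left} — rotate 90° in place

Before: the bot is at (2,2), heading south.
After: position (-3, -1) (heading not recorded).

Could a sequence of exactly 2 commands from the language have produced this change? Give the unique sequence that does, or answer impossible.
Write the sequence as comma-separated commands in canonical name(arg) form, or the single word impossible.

key: order matters: swapping arc(right, 3) and straight(2) lands elsewhere
start: at (2,2), heading south
step 1 (arc(right, 3)): at (-1,-1), heading west
step 2 (straight(2)): at (-3,-1), heading west
uniquely the one of 36 2-step routes that fits.

arc(right, 3), straight(2)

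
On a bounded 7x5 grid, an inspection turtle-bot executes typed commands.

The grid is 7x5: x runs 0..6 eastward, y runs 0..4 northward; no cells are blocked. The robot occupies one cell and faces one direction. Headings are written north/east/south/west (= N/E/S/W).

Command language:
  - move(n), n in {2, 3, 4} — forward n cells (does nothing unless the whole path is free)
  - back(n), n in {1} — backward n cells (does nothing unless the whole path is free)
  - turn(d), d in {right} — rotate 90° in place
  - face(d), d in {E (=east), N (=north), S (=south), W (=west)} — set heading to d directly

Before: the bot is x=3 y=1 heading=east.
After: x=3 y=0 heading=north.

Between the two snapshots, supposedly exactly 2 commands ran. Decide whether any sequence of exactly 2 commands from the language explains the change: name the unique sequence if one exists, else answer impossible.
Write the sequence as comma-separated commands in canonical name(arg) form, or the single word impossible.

face(N), back(1)

key: order matters: swapping face(N) and back(1) lands elsewhere
start: x=3 y=1 heading=east
1. face(N) → x=3 y=1 heading=north
2. back(1) → x=3 y=0 heading=north
all 81 alternatives checked — unique.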